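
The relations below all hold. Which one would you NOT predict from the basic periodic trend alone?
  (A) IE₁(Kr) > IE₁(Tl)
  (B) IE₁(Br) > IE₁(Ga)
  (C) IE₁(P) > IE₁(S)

(C)

The general trend: IE₁ increases across a period and decreases down a group.
(A) Kr (period 4, group 18) vs Tl (period 6, group 13): the stated order agrees with the simple trend.
(B) Br (period 4, group 17) vs Ga (period 4, group 13): the stated order agrees with the simple trend.
(C) P (period 3, group 15) vs S (period 3, group 16): the stated order contradicts the simple trend.
The exception is (C): S (3p⁴) ionizes more easily than half-filled P (3p³) because the paired 3p electron in S is pushed out by e⁻–e⁻ repulsion.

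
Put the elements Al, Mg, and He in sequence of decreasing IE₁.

He > Mg > Al

Across a period the outer electron is held more tightly (higher IE₁); down a group it sits in a higher shell, more shielded, and comes off more easily.
Neither a single period nor a single group — weigh both effects.
Mg > Al: this pair runs against the simple trend — see the exception note.
He > Mg: relative to Mg, both the across-period and down-group shifts push He's first ionization energy up.
Note the exception: Mg has a higher first ionization energy than Al, contrary to the simple trend — Al's single 3p electron is easier to remove than one from Mg's filled 3s².
Approximate values (kJ/mol): He 2372, Mg 738, Al 578.
So from highest to lowest: He > Mg > Al.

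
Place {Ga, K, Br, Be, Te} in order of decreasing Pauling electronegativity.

Be is in period 2, group 2; K is in period 4, group 1; Ga is in period 4, group 13; Br is in period 4, group 17; Te is in period 5, group 16.
Smaller atoms with higher effective nuclear charge are more electronegative.
Here both period and group differ, so the two effects have to be weighed against each other.
Be > K: both effects reinforce here, so Be is clearly the higher of the two.
Ga > Be: the two effects oppose for this pair; the across-period effect wins (1.81 vs 1.57).
Te > Ga: period and group pull opposite ways; the across-period shift dominates (2.10 vs 1.81).
Br > Te: both effects reinforce here, so Br is clearly the higher of the two.
Tabulated electronegativity (Pauling): Be 1.57, K 0.82, Ga 1.81, Br 2.96, Te 2.10.
So from highest to lowest: Br > Te > Ga > Be > K.

Br > Te > Ga > Be > K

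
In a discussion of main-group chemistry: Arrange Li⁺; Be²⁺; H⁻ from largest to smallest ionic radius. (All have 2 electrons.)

H⁻, Li⁺, Be²⁺

All of these have 2 electrons, so size is governed by nuclear charge alone: the more protons, the stronger the pull on the same electron cloud, and the smaller the ion.
Nuclear charges: Be²⁺ (Z=4), Li⁺ (Z=3), H⁻ (Z=1).
Largest to smallest: H⁻ > Li⁺ > Be²⁺.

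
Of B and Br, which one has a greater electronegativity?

Br

Atoms toward the upper right of the periodic table pull bonding electrons most strongly.
Here both period and group differ, so the two effects have to be weighed against each other.
Br > B: the two effects oppose for this pair; the across-period effect wins (2.96 vs 2.04).
Tabulated electronegativity (Pauling): B 2.04, Br 2.96.
So Br has the greater electronegativity (Br > B).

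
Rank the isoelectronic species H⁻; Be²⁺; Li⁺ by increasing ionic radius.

Be²⁺, Li⁺, H⁻

All of these have 2 electrons, so size is governed by nuclear charge alone: the more protons, the stronger the pull on the same electron cloud, and the smaller the ion.
Nuclear charges: Be²⁺ (Z=4), Li⁺ (Z=3), H⁻ (Z=1).
Smallest to largest: Be²⁺ < Li⁺ < H⁻.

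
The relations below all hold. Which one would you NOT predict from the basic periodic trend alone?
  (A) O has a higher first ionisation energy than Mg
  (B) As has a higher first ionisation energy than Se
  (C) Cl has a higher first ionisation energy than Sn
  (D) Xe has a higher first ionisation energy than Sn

The general trend: first ionisation energy increases across a period and decreases down a group.
(A) O (period 2, group 16) vs Mg (period 3, group 2): the stated order agrees with the simple trend.
(B) As (period 4, group 15) vs Se (period 4, group 16): the stated order contradicts the simple trend.
(C) Cl (period 3, group 17) vs Sn (period 5, group 14): the stated order agrees with the simple trend.
(D) Xe (period 5, group 18) vs Sn (period 5, group 14): the stated order agrees with the simple trend.
The exception is (B): Se (4p⁴) ionizes more easily than half-filled As (4p³).

(B)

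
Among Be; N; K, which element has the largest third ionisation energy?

The third ionization energy removes an electron from the +2 ion. For each element: Be²⁺ is the bare [He] core; N²⁺ still has 3 valence electrons; K²⁺ is already 1 electron into the core.
Usually core removal costs more than valence removal, but here the competition is close: a tightly held n=2 valence electron can cost more to remove than an n=3 core electron, so the actual values have to decide it.
Tabulated IE_3 (kJ/mol): Be 14849, N 4578, K 4420.
Hence IE_3: K < N < Be.

Be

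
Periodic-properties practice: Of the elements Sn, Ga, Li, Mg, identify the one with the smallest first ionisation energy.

Li

Li is in period 2, group 1; Mg is in period 3, group 2; Ga is in period 4, group 13; Sn is in period 5, group 14.
First ionization energy rises across a period (greater Z_eff holds electrons more tightly) and falls down a group (valence electrons are farther from the nucleus).
A diagonal step moves right (one effect) and down (the opposite effect) at once.
Ga > Li: the two effects oppose for this pair; the across-period effect wins (579 vs 520 kJ/mol).
Sn > Ga: the two effects oppose for this pair; the across-period effect wins (709 vs 579 kJ/mol).
Mg > Sn: period and group pull opposite ways; the down-group shift dominates (738 vs 709 kJ/mol).
Tabulated first ionization energy (kJ/mol): Li 520, Mg 738, Ga 579, Sn 709.
The smallest first ionisation energy among these belongs to Li.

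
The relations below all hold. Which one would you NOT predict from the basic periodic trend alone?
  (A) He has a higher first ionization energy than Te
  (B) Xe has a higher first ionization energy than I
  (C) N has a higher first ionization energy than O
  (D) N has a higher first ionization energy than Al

(C)

The general trend: first ionization energy increases across a period and decreases down a group.
(A) He (period 1, group 18) vs Te (period 5, group 16): the stated order agrees with the simple trend.
(B) Xe (period 5, group 18) vs I (period 5, group 17): the stated order agrees with the simple trend.
(C) N (period 2, group 15) vs O (period 2, group 16): the stated order contradicts the simple trend.
(D) N (period 2, group 15) vs Al (period 3, group 13): the stated order agrees with the simple trend.
The exception is (C): pairing an electron in O's 2p⁴ costs repulsion energy, so O ionizes more easily than half-filled N (2p³).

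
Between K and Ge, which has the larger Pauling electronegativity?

K is in period 4, group 1; Ge is in period 4, group 14.
EN rises left→right (higher Z_eff, smaller atoms) and falls top→bottom (larger, more shielded atoms).
All lie in period 4, so electronegativity increases left to right.
So Ge has the larger Pauling electronegativity (Ge > K).

Ge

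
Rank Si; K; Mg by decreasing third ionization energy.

Mg > K > Si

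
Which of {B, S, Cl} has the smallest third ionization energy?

IE_3 is the cost of taking one more electron from the +2 cation: B²⁺ still has 1 valence electron; S²⁺ still has 4 valence electrons; Cl²⁺ still has 5 valence electrons.
All are still removing valence electrons, so compare the +2 ions as you would atoms: IE_3 generally rises across a period (higher Z_eff) and falls down a group (larger shell), subject to the usual subshell exceptions.
Valence configurations: B²⁺ [He]2s¹, S²⁺ [Ne]3s²3p², Cl²⁺ [Ne]3s²3p³.
The numbers (kJ/mol): B 3660, S 3357, Cl 3822.
Hence IE_3: S < B < Cl.

S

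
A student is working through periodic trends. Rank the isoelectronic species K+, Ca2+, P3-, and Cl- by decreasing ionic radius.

P3- > Cl- > K+ > Ca2+

All of these have 18 electrons, so size is governed by nuclear charge alone: the more protons, the stronger the pull on the same electron cloud, and the smaller the ion.
Nuclear charges: Ca2+ (Z=20), K+ (Z=19), Cl- (Z=17), P3- (Z=15).
Largest to smallest: P3- > Cl- > K+ > Ca2+.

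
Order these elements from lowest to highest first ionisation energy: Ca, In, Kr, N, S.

In < Ca < S < Kr < N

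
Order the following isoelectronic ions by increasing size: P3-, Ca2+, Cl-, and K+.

All of these have 18 electrons, so size is governed by nuclear charge alone: the more protons, the stronger the pull on the same electron cloud, and the smaller the ion.
Nuclear charges: Ca2+ (Z=20), K+ (Z=19), Cl- (Z=17), P3- (Z=15).
Smallest to largest: Ca2+ < K+ < Cl- < P3-.

Ca2+ < K+ < Cl- < P3-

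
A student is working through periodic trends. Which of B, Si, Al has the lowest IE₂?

IE_2 is the cost of taking one more electron from the +1 cation: B⁺ still has 2 valence electrons; Si⁺ still has 3 valence electrons; Al⁺ still has 2 valence electrons.
All are still removing valence electrons, so compare the +1 ions as you would atoms: IE_2 generally rises across a period (higher Z_eff) and falls down a group (larger shell), subject to the usual subshell exceptions.
Valence configurations: B⁺ [He]2s², Si⁺ [Ne]3s²3p¹, Al⁺ [Ne]3s².
Si⁺ loses a lone 3p electron whereas Al⁺ must break into a filled 3s² pair, so IE_2(Al) > IE_2(Si) even though Si has the higher nuclear charge.
Tabulated IE_2 (kJ/mol): B 2427, Si 1577, Al 1817.
Overall IE_2 order: Si < Al < B.

Si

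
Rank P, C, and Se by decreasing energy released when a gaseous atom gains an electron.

Adding an electron releases more energy for atoms nearer the top right (short of the noble gases).
A diagonal step moves right (one effect) and down (the opposite effect) at once.
C > P: period and group pull opposite ways; the down-group shift dominates (122 vs 72 kJ/mol).
Se > C: the two effects oppose for this pair; the across-period effect wins (195 vs 122 kJ/mol).
Tabulated electron affinity (kJ/mol): C 122, P 72, Se 195.
So from highest to lowest: Se > C > P.

Se > C > P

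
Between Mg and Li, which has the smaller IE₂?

Consider each +1 ion: Mg⁺ still has 1 valence electron; Li⁺ is the bare [He] core.
Core electrons are held far more tightly than valence electrons, so Li tops the IE_2 order.
Approximate IE_2 values (kJ/mol): Mg 1451, Li 7298.
So the second ionization energies run Mg < Li.

Mg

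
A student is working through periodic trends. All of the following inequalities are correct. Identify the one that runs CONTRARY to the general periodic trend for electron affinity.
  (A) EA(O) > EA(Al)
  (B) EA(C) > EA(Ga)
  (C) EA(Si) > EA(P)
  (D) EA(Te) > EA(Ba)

(C)

The general trend: electron affinity increases across a period and decreases down a group.
(A) O (period 2, group 16) vs Al (period 3, group 13): the stated order agrees with the simple trend.
(B) C (period 2, group 14) vs Ga (period 4, group 13): the stated order agrees with the simple trend.
(C) Si (period 3, group 14) vs P (period 3, group 15): the stated order contradicts the simple trend.
(D) Te (period 5, group 16) vs Ba (period 6, group 2): the stated order agrees with the simple trend.
The exception is (C): adding an electron to P's half-filled 3p³ is unfavourable, so Si (3p²) has the more exothermic EA.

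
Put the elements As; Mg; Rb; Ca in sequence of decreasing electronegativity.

As, Mg, Ca, Rb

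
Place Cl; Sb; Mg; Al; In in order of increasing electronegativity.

Mg, Al, In, Sb, Cl

Atoms toward the upper right of the periodic table pull bonding electrons most strongly.
Neither a single period nor a single group — weigh both effects.
Al > Mg: both are in period 3; the period trend gives Al the larger value.
In > Al: this pair runs against the simple trend — see the exception note.
Sb > In: Sb lies to the right of In in period 5, so the across-period effect alone puts Sb higher.
Cl > Sb: relative to Sb, both the across-period and down-group shifts push Cl's electronegativity up.
Note the exception: In has a higher electronegativity than Al, contrary to the simple trend — poor shielding by filled d (and f) subshells raises the heavier element's effective nuclear charge more than the simple down-group trend predicts.
Tabulated electronegativity (Pauling): Mg 1.31, Al 1.61, Cl 3.16, In 1.78, Sb 2.05.
So from lowest to highest: Mg < Al < In < Sb < Cl.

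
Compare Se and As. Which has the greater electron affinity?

As is in period 4, group 15; Se is in period 4, group 16.
Electron affinity generally becomes more exothermic across a period toward the halogens and less exothermic down a group.
All lie in period 4, so electron affinity increases left to right.
So Se has the greater electron affinity (Se > As).

Se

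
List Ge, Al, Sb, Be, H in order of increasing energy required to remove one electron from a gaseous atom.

Al < Ge < Sb < Be < H

H is in period 1, group 1; Be is in period 2, group 2; Al is in period 3, group 13; Ge is in period 4, group 14; Sb is in period 5, group 15.
IE₁ increases left→right with effective nuclear charge and decreases top→bottom as the valence shell moves farther out.
These sit on a diagonal, where the across-period and down-group effects partly cancel.
Ge > Al: the two effects oppose for this pair; the across-period effect wins (762 vs 578 kJ/mol).
Sb > Ge: period and group pull opposite ways; the across-period shift dominates (831 vs 762 kJ/mol).
Be > Sb: the two effects oppose for this pair; the down-group effect wins (900 vs 831 kJ/mol).
H > Be: the two effects oppose for this pair; the down-group effect wins (1312 vs 900 kJ/mol).
Tabulated first ionization energy (kJ/mol): H 1312, Be 900, Al 578, Ge 762, Sb 831.
So from lowest to highest: Al < Ge < Sb < Be < H.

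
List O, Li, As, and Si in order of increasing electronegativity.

Li < Si < As < O

Li is in period 2, group 1; O is in period 2, group 16; Si is in period 3, group 14; As is in period 4, group 15.
EN rises left→right (higher Z_eff, smaller atoms) and falls top→bottom (larger, more shielded atoms).
Here both period and group differ, so the two effects have to be weighed against each other.
Si > Li: period and group pull opposite ways; the across-period shift dominates (1.90 vs 0.98).
As > Si: the two effects oppose for this pair; the across-period effect wins (2.18 vs 1.90).
O > As: relative to As, both the across-period and down-group shifts push O's electronegativity up.
Tabulated electronegativity (Pauling): Li 0.98, O 3.44, Si 1.90, As 2.18.
So from lowest to highest: Li < Si < As < O.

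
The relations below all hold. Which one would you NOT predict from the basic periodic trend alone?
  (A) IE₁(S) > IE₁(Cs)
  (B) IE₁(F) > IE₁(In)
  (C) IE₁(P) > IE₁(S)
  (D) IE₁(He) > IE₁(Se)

(C)

The general trend: first ionization energy increases across a period and decreases down a group.
(A) S (period 3, group 16) vs Cs (period 6, group 1): the stated order agrees with the simple trend.
(B) F (period 2, group 17) vs In (period 5, group 13): the stated order agrees with the simple trend.
(C) P (period 3, group 15) vs S (period 3, group 16): the stated order contradicts the simple trend.
(D) He (period 1, group 18) vs Se (period 4, group 16): the stated order agrees with the simple trend.
The exception is (C): S (3p⁴) ionizes more easily than half-filled P (3p³) because the paired 3p electron in S is pushed out by e⁻–e⁻ repulsion.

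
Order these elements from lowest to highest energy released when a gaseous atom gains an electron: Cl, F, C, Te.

C, Te, F, Cl

C is in period 2, group 14; F is in period 2, group 17; Cl is in period 3, group 17; Te is in period 5, group 16.
Adding an electron releases more energy for atoms nearer the top right (short of the noble gases).
Neither a single period nor a single group — weigh both effects.
Te > C: the two effects oppose for this pair; the across-period effect wins (190 vs 122 kJ/mol).
F > Te: both effects reinforce here, so F is clearly the higher of the two.
Cl > F: this pair runs against the simple trend — see the exception note.
Note the exception: Cl has a higher electron affinity than F, contrary to the simple trend — F's small 2p subshell makes the incoming electron feel strong e⁻–e⁻ repulsion, so Cl actually releases more energy on gaining an electron.
Approximate values (kJ/mol): C 122, F 328, Cl 349, Te 190.
So from lowest to highest: C < Te < F < Cl.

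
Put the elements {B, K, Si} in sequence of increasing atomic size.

Radius decreases left→right (rising Z_eff, same n) and increases top→bottom (higher n).
Neither a single period nor a single group — weigh both effects.
Si > B: period and group pull opposite ways; the down-group shift dominates (116 vs 85 pm).
K > Si: both effects reinforce here, so K is clearly the larger of the two.
Approximate values (pm): B 85, Si 116, K 196.
So from smallest to largest: B < Si < K.

B < Si < K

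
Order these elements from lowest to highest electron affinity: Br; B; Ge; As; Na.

B < Na < As < Ge < Br

EA tends to increase across a period and decrease down a group, though the pattern is less regular than for IE or radius.
Here both period and group differ, so the two effects have to be weighed against each other.
Na > B: this pair runs against the simple trend — see the exception note.
As > Na: period and group pull opposite ways; the across-period shift dominates (78 vs 53 kJ/mol).
Ge > As: this pair runs against the simple trend — see the exception note.
Br > Ge: Br lies to the right of Ge in period 4, so the across-period effect alone puts Br higher.
Note the exception: Na has a higher electron affinity than B, contrary to the simple trend — B's ns²np¹ configuration gives only a small electron affinity — the sparsely filled np subshell binds an added electron weakly.
Note the exception: Ge has a higher electron affinity than As, contrary to the simple trend — adding an electron to As's half-filled 4p³ is unfavourable, so Ge (4p²) has the more exothermic EA.
For reference (kJ/mol): B 27, Na 53, Ge 119, As 78, Br 325.
So from lowest to highest: B < Na < As < Ge < Br.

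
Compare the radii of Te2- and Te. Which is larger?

Forming Te2- adds 2 electrons to Te. More electron–electron repulsion in the same shell, with unchanged nuclear charge, lets the cloud expand.
An anion is larger than its parent atom: Te2- > Te.

Te2-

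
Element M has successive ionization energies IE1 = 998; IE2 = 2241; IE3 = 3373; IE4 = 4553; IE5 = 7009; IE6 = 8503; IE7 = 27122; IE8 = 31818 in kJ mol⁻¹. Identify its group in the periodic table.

Look for the largest jump between consecutive ionization energies: IE7/IE6 ≈ 3.2, far larger than any earlier ratio.
That jump marks the point where a core electron is being removed. So the atom has 6 valence electrons.
A main-group element with 6 valence electrons is in group 16.

Group 16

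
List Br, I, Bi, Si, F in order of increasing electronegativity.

F is in period 2, group 17; Si is in period 3, group 14; Br is in period 4, group 17; I is in period 5, group 17; Bi is in period 6, group 15.
Smaller atoms with higher effective nuclear charge are more electronegative.
Here both period and group differ, so the two effects have to be weighed against each other.
Bi > Si: period and group pull opposite ways; the across-period shift dominates (2.02 vs 1.90).
I > Bi: both effects reinforce here, so I is clearly the higher of the two.
Br > I: they share group 17; the group trend gives Br the larger value.
F > Br: F sits above Br in group 17, so the down-group effect alone puts F higher.
Approximate values (Pauling): F 3.98, Si 1.90, Br 2.96, I 2.66, Bi 2.02.
So from lowest to highest: Si < Bi < I < Br < F.

Si < Bi < I < Br < F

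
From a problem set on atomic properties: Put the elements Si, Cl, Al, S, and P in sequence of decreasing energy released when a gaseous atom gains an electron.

Cl > S > Si > P > Al

Al is in period 3, group 13; Si is in period 3, group 14; P is in period 3, group 15; S is in period 3, group 16; Cl is in period 3, group 17.
Atoms with high Z_eff and room in the valence shell (especially the halogens) have the most exothermic electron affinities.
All lie in period 3; the across-period trend (electron affinity increases left to right) applies, with the exception below.
Note the exception: Si has a higher electron affinity than P, contrary to the simple trend — adding an electron to P's half-filled 3p³ is unfavourable, so Si (3p²) has the more exothermic EA.
Tabulated electron affinity (kJ/mol): Al 42, Si 134, P 72, S 200, Cl 349.
So from highest to lowest: Cl > S > Si > P > Al.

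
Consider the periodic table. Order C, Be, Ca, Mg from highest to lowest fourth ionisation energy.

Be > Mg > Ca > C

IE_4 is the cost of taking one more electron from the +3 cation: C³⁺ still has 1 valence electron; Be³⁺ is already 1 electron into the core; Ca³⁺ is already 1 electron into the core; Mg³⁺ is already 1 electron into the core.
Breaking into a closed-shell core is much more expensive than removing a leftover valence electron — Ca, Mg and Be have the largest IE_4 here.
Approximate IE_4 values (kJ/mol): C 6223, Be 21007, Ca 6491, Mg 10543.
So the fourth ionization energies run C < Ca < Mg < Be.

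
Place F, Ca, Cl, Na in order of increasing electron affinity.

F is in period 2, group 17; Na is in period 3, group 1; Cl is in period 3, group 17; Ca is in period 4, group 2.
EA tends to increase across a period and decrease down a group, though the pattern is less regular than for IE or radius.
Here both period and group differ, so the two effects have to be weighed against each other.
Na > Ca: period and group pull opposite ways; the down-group shift dominates (53 vs 2 kJ/mol).
F > Na: both effects reinforce here, so F is clearly the higher of the two.
Cl > F: this pair runs against the simple trend — see the exception note.
Note the exception: Cl has a higher electron affinity than F, contrary to the simple trend — F's small 2p subshell makes the incoming electron feel strong e⁻–e⁻ repulsion, so Cl actually releases more energy on gaining an electron.
For reference (kJ/mol): F 328, Na 53, Cl 349, Ca 2.
So from lowest to highest: Ca < Na < F < Cl.

Ca, Na, F, Cl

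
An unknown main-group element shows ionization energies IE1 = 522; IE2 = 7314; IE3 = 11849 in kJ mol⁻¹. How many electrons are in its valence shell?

1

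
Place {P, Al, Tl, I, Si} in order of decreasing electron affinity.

EA tends to increase across a period and decrease down a group, though the pattern is less regular than for IE or radius.
Neither a single period nor a single group — weigh both effects.
Al > Tl: Al sits above Tl in group 13, so the down-group effect alone puts Al higher.
P > Al: both are in period 3; the period trend gives P the larger value.
Si > P: this pair runs against the simple trend — see the exception note.
I > Si: period and group pull opposite ways; the across-period shift dominates (295 vs 134 kJ/mol).
Note the exception: Si has a higher electron affinity than P, contrary to the simple trend — adding an electron to P's half-filled 3p³ is unfavourable, so Si (3p²) has the more exothermic EA.
Tabulated electron affinity (kJ/mol): Al 42, Si 134, P 72, I 295, Tl 19.
So from highest to lowest: I > Si > P > Al > Tl.

I > Si > P > Al > Tl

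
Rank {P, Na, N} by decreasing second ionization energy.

Consider each +1 ion: P⁺ still has 4 valence electrons; Na⁺ is the bare [Ne] core; N⁺ still has 4 valence electrons.
Core electrons are held far more tightly than valence electrons, so Na tops the IE_2 order.
Valence configurations: P⁺ [Ne]3s²3p², N⁺ [He]2s²2p².
The numbers (kJ/mol): P 1907, Na 4562, N 2856.
Hence IE_2: P < N < Na.

Na > N > P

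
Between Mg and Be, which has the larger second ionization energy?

Be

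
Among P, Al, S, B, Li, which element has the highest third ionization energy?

Li

IE_3 is the cost of taking one more electron from the +2 cation: P²⁺ still has 3 valence electrons; Al²⁺ still has 1 valence electron; S²⁺ still has 4 valence electrons; B²⁺ still has 1 valence electron; Li²⁺ is already 1 electron into the core.
Pulling an electron out of a noble-gas core costs far more than removing a remaining valence electron, so Li sits at the high end of IE_3.
Valence configurations: P²⁺ [Ne]3s²3p¹, Al²⁺ [Ne]3s¹, S²⁺ [Ne]3s²3p², B²⁺ [He]2s¹.
The numbers (kJ/mol): P 2914, Al 2745, S 3357, B 3660, Li 11815.
Hence IE_3: Al < P < S < B < Li.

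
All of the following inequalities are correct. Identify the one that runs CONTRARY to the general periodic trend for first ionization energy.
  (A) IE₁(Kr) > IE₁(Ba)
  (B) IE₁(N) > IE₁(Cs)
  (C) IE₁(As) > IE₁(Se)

(C)

The general trend: first ionization energy increases across a period and decreases down a group.
(A) Kr (period 4, group 18) vs Ba (period 6, group 2): the stated order agrees with the simple trend.
(B) N (period 2, group 15) vs Cs (period 6, group 1): the stated order agrees with the simple trend.
(C) As (period 4, group 15) vs Se (period 4, group 16): the stated order contradicts the simple trend.
The exception is (C): Se (4p⁴) ionizes more easily than half-filled As (4p³).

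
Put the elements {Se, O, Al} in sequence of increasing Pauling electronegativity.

Smaller atoms with higher effective nuclear charge are more electronegative.
Here both period and group differ, so the two effects have to be weighed against each other.
Se > Al: the two effects oppose for this pair; the across-period effect wins (2.55 vs 1.61).
O > Se: they share group 16; the group trend gives O the larger value.
For reference (Pauling): O 3.44, Al 1.61, Se 2.55.
So from lowest to highest: Al < Se < O.

Al < Se < O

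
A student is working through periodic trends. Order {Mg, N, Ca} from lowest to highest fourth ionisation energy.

Consider each +3 ion: Mg³⁺ is already 1 electron into the core; N³⁺ still has 2 valence electrons; Ca³⁺ is already 1 electron into the core.
Usually core removal costs more than valence removal, but here the competition is close: a tightly held n=2 valence electron can cost more to remove than an n=3 core electron, so the actual values have to decide it.
The numbers (kJ/mol): Mg 10543, N 7475, Ca 6491.
Overall IE_4 order: Ca < N < Mg.

Ca < N < Mg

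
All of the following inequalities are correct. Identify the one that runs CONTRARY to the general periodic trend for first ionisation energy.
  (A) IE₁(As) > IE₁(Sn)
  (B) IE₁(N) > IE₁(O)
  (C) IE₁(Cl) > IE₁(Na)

The general trend: first ionisation energy increases across a period and decreases down a group.
(A) As (period 4, group 15) vs Sn (period 5, group 14): the stated order agrees with the simple trend.
(B) N (period 2, group 15) vs O (period 2, group 16): the stated order contradicts the simple trend.
(C) Cl (period 3, group 17) vs Na (period 3, group 1): the stated order agrees with the simple trend.
The exception is (B): pairing an electron in O's 2p⁴ costs repulsion energy, so O ionizes more easily than half-filled N (2p³).

(B)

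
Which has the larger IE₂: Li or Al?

Li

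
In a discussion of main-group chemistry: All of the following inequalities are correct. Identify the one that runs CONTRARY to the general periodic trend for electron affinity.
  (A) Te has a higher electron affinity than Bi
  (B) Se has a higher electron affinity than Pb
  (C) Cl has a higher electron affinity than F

The general trend: electron affinity increases across a period and decreases down a group.
(A) Te (period 5, group 16) vs Bi (period 6, group 15): the stated order agrees with the simple trend.
(B) Se (period 4, group 16) vs Pb (period 6, group 14): the stated order agrees with the simple trend.
(C) Cl (period 3, group 17) vs F (period 2, group 17): the stated order contradicts the simple trend.
The exception is (C): F's small 2p subshell makes the incoming electron feel strong e⁻–e⁻ repulsion, so Cl actually releases more energy on gaining an electron.

(C)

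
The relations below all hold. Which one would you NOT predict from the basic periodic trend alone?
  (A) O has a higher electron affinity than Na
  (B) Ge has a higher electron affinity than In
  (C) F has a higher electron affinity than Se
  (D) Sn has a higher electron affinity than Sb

(D)

The general trend: electron affinity increases across a period and decreases down a group.
(A) O (period 2, group 16) vs Na (period 3, group 1): the stated order agrees with the simple trend.
(B) Ge (period 4, group 14) vs In (period 5, group 13): the stated order agrees with the simple trend.
(C) F (period 2, group 17) vs Se (period 4, group 16): the stated order agrees with the simple trend.
(D) Sn (period 5, group 14) vs Sb (period 5, group 15): the stated order contradicts the simple trend.
The exception is (D): adding an electron to Sb's half-filled 5p³ is unfavourable, so Sn has the more exothermic EA.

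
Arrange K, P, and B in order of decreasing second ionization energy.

After 1 electron has been removed, what remains? K⁺ is the bare [Ar] core; P⁺ still has 4 valence electrons; B⁺ still has 2 valence electrons.
Breaking into a closed-shell core is much more expensive than removing a leftover valence electron — K has the largest IE_2 here.
Valence configurations: P⁺ [Ne]3s²3p², B⁺ [He]2s².
Tabulated IE_2 (kJ/mol): K 3052, P 1907, B 2427.
Hence IE_2: P < B < K.

K > B > P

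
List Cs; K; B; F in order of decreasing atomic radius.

B is in period 2, group 13; F is in period 2, group 17; K is in period 4, group 1; Cs is in period 6, group 1.
Across a period the added protons contract the valence shell; down a group each new principal shell makes the atom larger.
These span different periods and groups, so the two trends combine.
B > F: B lies to the left of F in period 2, so the across-period effect alone puts B larger.
K > B: both effects reinforce here, so K is clearly the larger of the two.
Cs > K: they share group 1; the group trend gives Cs the larger value.
For reference (pm): B 85, F 64, K 196, Cs 232.
So from largest to smallest: Cs > K > B > F.

Cs > K > B > F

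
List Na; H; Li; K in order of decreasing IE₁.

H is in period 1, group 1; Li is in period 2, group 1; Na is in period 3, group 1; K is in period 4, group 1.
First ionization energy rises across a period (greater Z_eff holds electrons more tightly) and falls down a group (valence electrons are farther from the nucleus).
All are in group 1, so first ionization energy increases up the group.
So from highest to lowest: H > Li > Na > K.

H > Li > Na > K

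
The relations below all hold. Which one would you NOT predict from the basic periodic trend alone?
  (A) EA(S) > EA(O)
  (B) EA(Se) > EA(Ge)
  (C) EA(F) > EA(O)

(A)

The general trend: electron affinity increases across a period and decreases down a group.
(A) S (period 3, group 16) vs O (period 2, group 16): the stated order contradicts the simple trend.
(B) Se (period 4, group 16) vs Ge (period 4, group 14): the stated order agrees with the simple trend.
(C) F (period 2, group 17) vs O (period 2, group 16): the stated order agrees with the simple trend.
The exception is (A): the compact 2p subshell of O repels the added electron more than S's larger 3p does.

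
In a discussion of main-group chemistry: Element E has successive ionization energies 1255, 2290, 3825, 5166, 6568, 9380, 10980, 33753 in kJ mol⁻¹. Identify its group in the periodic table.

Group 17

Look for the largest jump between consecutive ionization energies: IE8/IE7 ≈ 3.1, far larger than any earlier ratio.
That jump marks the point where a core electron is being removed. So the atom has 7 valence electrons.
A main-group element with 7 valence electrons is in group 17.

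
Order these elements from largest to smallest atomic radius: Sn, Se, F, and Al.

Sn > Al > Se > F

F is in period 2, group 17; Al is in period 3, group 13; Se is in period 4, group 16; Sn is in period 5, group 14.
Across a period the added protons contract the valence shell; down a group each new principal shell makes the atom larger.
These span different periods and groups, so the two trends combine.
Se > F: both effects reinforce here, so Se is clearly the larger of the two.
Al > Se: period and group pull opposite ways; the across-period shift dominates (126 vs 116 pm).
Sn > Al: the two effects oppose for this pair; the down-group effect wins (140 vs 126 pm).
Tabulated atomic radius (pm): F 64, Al 126, Se 116, Sn 140.
So from largest to smallest: Sn > Al > Se > F.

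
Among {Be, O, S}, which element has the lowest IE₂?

The second ionization energy removes an electron from the +1 ion. For each element: Be⁺ still has 1 valence electron; O⁺ still has 5 valence electrons; S⁺ still has 5 valence electrons.
All are still removing valence electrons, so compare the +1 ions as you would atoms: IE_2 generally rises across a period (higher Z_eff) and falls down a group (larger shell), subject to the usual subshell exceptions.
Valence configurations: Be⁺ [He]2s¹, O⁺ [He]2s²2p³, S⁺ [Ne]3s²3p³.
Tabulated IE_2 (kJ/mol): Be 1757, O 3388, S 2252.
So the second ionization energies run Be < S < O.

Be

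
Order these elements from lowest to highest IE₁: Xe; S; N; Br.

N is in period 2, group 15; S is in period 3, group 16; Br is in period 4, group 17; Xe is in period 5, group 18.
IE₁ increases left→right with effective nuclear charge and decreases top→bottom as the valence shell moves farther out.
A diagonal step moves right (one effect) and down (the opposite effect) at once.
Br > S: the two effects oppose for this pair; the across-period effect wins (1140 vs 1000 kJ/mol).
Xe > Br: period and group pull opposite ways; the across-period shift dominates (1170 vs 1140 kJ/mol).
N > Xe: the two effects oppose for this pair; the down-group effect wins (1402 vs 1170 kJ/mol).
For reference (kJ/mol): N 1402, S 1000, Br 1140, Xe 1170.
So from lowest to highest: S < Br < Xe < N.

S < Br < Xe < N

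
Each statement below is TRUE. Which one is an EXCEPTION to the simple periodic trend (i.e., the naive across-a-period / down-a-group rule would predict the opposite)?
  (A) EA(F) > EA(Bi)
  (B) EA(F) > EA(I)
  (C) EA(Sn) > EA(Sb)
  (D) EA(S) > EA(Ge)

The general trend: electron affinity increases across a period and decreases down a group.
(A) F (period 2, group 17) vs Bi (period 6, group 15): the stated order agrees with the simple trend.
(B) F (period 2, group 17) vs I (period 5, group 17): the stated order agrees with the simple trend.
(C) Sn (period 5, group 14) vs Sb (period 5, group 15): the stated order contradicts the simple trend.
(D) S (period 3, group 16) vs Ge (period 4, group 14): the stated order agrees with the simple trend.
The exception is (C): adding an electron to Sb's half-filled 5p³ is unfavourable, so Sn has the more exothermic EA.

(C)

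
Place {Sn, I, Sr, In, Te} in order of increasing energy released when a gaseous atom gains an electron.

Sr < In < Sn < Te < I

Sr is in period 5, group 2; In is in period 5, group 13; Sn is in period 5, group 14; Te is in period 5, group 16; I is in period 5, group 17.
EA tends to increase across a period and decrease down a group, though the pattern is less regular than for IE or radius.
All lie in period 5, so electron affinity increases left to right.
So from lowest to highest: Sr < In < Sn < Te < I.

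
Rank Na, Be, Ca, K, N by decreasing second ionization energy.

After 1 electron has been removed, what remains? Na⁺ is the bare [Ne] core; Be⁺ still has 1 valence electron; Ca⁺ still has 1 valence electron; K⁺ is the bare [Ar] core; N⁺ still has 4 valence electrons.
Core electrons are held far more tightly than valence electrons, so K and Na top the IE_2 order.
Valence configurations: Be⁺ [He]2s¹, Ca⁺ [Ar]4s¹, N⁺ [He]2s²2p².
Approximate IE_2 values (kJ/mol): Na 4562, Be 1757, Ca 1145, K 3052, N 2856.
Hence IE_2: Ca < Be < N < K < Na.

Na > K > N > Be > Ca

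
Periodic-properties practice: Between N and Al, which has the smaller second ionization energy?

Al

IE_2 is the cost of taking one more electron from the +1 cation: N⁺ still has 4 valence electrons; Al⁺ still has 2 valence electrons.
All are still removing valence electrons, so compare the +1 ions as you would atoms: IE_2 generally rises across a period (higher Z_eff) and falls down a group (larger shell), subject to the usual subshell exceptions.
Valence configurations: N⁺ [He]2s²2p², Al⁺ [Ne]3s².
Tabulated IE_2 (kJ/mol): N 2856, Al 1817.
Hence IE_2: Al < N.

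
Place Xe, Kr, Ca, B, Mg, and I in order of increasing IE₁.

First ionization energy rises across a period (greater Z_eff holds electrons more tightly) and falls down a group (valence electrons are farther from the nucleus).
Neither a single period nor a single group — weigh both effects.
Mg > Ca: they share group 2; the group trend gives Mg the larger value.
B > Mg: both effects reinforce here, so B is clearly the higher of the two.
I > B: the two effects oppose for this pair; the across-period effect wins (1008 vs 801 kJ/mol).
Xe > I: Xe lies to the right of I in period 5, so the across-period effect alone puts Xe higher.
Kr > Xe: they share group 18; the group trend gives Kr the larger value.
Approximate values (kJ/mol): B 801, Mg 738, Ca 590, Kr 1351, I 1008, Xe 1170.
So from lowest to highest: Ca < Mg < B < I < Xe < Kr.

Ca, Mg, B, I, Xe, Kr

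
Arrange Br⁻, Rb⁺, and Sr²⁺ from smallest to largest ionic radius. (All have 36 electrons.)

All of these have 36 electrons, so size is governed by nuclear charge alone: the more protons, the stronger the pull on the same electron cloud, and the smaller the ion.
Nuclear charges: Sr²⁺ (Z=38), Rb⁺ (Z=37), Br⁻ (Z=35).
Smallest to largest: Sr²⁺ < Rb⁺ < Br⁻.

Sr²⁺ < Rb⁺ < Br⁻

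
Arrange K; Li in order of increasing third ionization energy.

K, Li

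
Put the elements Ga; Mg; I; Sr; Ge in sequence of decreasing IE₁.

Mg is in period 3, group 2; Ga is in period 4, group 13; Ge is in period 4, group 14; Sr is in period 5, group 2; I is in period 5, group 17.
Across a period the outer electron is held more tightly (higher IE₁); down a group it sits in a higher shell, more shielded, and comes off more easily.
Here both period and group differ, so the two effects have to be weighed against each other.
Ga > Sr: relative to Sr, both the across-period and down-group shifts push Ga's first ionization energy up.
Mg > Ga: the two effects oppose for this pair; the down-group effect wins (738 vs 579 kJ/mol).
Ge > Mg: period and group pull opposite ways; the across-period shift dominates (762 vs 738 kJ/mol).
I > Ge: period and group pull opposite ways; the across-period shift dominates (1008 vs 762 kJ/mol).
Approximate values (kJ/mol): Mg 738, Ga 579, Ge 762, Sr 550, I 1008.
So from highest to lowest: I > Ge > Mg > Ga > Sr.

I > Ge > Mg > Ga > Sr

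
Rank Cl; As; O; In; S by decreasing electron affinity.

O is in period 2, group 16; S is in period 3, group 16; Cl is in period 3, group 17; As is in period 4, group 15; In is in period 5, group 13.
Electron affinity generally becomes more exothermic across a period toward the halogens and less exothermic down a group.
Here both period and group differ, so the two effects have to be weighed against each other.
As > In: both effects reinforce here, so As is clearly the higher of the two.
O > As: both effects reinforce here, so O is clearly the higher of the two.
S > O: this pair runs against the simple trend — see the exception note.
Cl > S: Cl lies to the right of S in period 3, so the across-period effect alone puts Cl higher.
Note the exception: S has a higher electron affinity than O, contrary to the simple trend — the compact 2p subshell of O repels the added electron more than S's larger 3p does.
Approximate values (kJ/mol): O 141, S 200, Cl 349, As 78, In 29.
So from highest to lowest: Cl > S > O > As > In.

Cl > S > O > As > In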